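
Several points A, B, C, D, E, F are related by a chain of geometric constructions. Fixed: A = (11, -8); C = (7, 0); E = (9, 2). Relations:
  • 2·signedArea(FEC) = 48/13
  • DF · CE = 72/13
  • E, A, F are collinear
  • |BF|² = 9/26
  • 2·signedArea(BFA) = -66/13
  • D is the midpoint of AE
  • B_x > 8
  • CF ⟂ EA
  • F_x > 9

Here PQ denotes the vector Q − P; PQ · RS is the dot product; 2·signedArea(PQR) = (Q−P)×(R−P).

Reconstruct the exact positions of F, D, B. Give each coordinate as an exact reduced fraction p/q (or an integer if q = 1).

B = (227/26, 9/26)
D = (10, -3)
F = (121/13, 6/13)

1. F_x = 121/13  [E, A, F are collinear ∩ CF ⟂ EA]
2. F_y = 6/13  [E, A, F are collinear ∩ CF ⟂ EA]
   → F = (121/13, 6/13)
3. D_x = 10  [D is the midpoint of AE]
4. D_y = -3  [D is the midpoint of AE]
   → D = (10, -3)
5. B_x = 227/26  [line 110/13·x + 22/13·y + -968/13 = 0 ∩ |BF|² = 9/26]
6. B_y = 9/26  [line 110/13·x + 22/13·y + -968/13 = 0 ∩ |BF|² = 9/26]
   → B = (227/26, 9/26)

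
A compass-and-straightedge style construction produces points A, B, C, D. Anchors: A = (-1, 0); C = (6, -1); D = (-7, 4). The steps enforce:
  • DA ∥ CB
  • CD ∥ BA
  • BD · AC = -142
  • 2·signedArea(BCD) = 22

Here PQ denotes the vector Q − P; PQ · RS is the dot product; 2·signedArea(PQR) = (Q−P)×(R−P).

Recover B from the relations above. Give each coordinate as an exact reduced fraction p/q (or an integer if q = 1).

1. B_x = 12  [CD ∥ BA ∩ DA ∥ CB]
2. B_y = -5  [CD ∥ BA ∩ DA ∥ CB]
   → B = (12, -5)

B = (12, -5)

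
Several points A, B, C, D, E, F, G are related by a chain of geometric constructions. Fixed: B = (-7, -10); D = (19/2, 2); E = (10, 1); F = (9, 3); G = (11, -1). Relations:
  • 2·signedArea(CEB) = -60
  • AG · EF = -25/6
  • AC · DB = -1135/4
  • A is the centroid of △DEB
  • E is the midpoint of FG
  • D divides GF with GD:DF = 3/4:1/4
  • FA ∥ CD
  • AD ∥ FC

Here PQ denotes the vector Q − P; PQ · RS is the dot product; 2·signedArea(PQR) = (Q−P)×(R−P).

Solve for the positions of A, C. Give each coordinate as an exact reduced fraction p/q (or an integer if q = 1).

1. A_x = 25/6  [A is the centroid of △DEB]
2. A_y = -7/3  [A is the centroid of △DEB]
   → A = (25/6, -7/3)
3. C_x = 43/3  [FA ∥ CD ∩ AD ∥ FC]
4. C_y = 22/3  [FA ∥ CD ∩ AD ∥ FC]
   → C = (43/3, 22/3)

A = (25/6, -7/3)
C = (43/3, 22/3)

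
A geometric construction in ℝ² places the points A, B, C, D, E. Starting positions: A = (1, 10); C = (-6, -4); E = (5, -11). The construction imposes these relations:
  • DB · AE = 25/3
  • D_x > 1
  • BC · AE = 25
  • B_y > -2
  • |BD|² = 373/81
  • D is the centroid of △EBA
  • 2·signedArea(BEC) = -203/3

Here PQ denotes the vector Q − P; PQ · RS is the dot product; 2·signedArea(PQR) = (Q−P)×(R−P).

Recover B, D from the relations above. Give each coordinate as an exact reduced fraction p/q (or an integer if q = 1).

1. B_x = 0  [2·signedArea(BEC) = -203/3 ∩ BC · AE = 25]
2. B_y = -5/3  [2·signedArea(BEC) = -203/3 ∩ BC · AE = 25]
   → B = (0, -5/3)
3. D_x = 2  [D is the centroid of △EBA]
4. D_y = -8/9  [D is the centroid of △EBA]
   → D = (2, -8/9)

B = (0, -5/3)
D = (2, -8/9)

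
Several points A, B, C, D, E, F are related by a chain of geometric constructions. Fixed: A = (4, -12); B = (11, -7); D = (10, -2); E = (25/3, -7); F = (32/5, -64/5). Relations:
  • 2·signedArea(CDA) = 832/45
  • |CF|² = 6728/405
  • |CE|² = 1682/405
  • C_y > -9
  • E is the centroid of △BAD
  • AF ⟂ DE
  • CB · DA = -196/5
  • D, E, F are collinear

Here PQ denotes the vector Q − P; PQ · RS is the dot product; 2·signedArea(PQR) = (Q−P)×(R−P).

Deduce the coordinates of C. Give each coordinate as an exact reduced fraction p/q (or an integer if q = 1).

C = (346/45, -134/15)

1. C_x = 346/45  [2·signedArea(CDA) = 832/45 ∩ CB · DA = -196/5]
2. C_y = -134/15  [2·signedArea(CDA) = 832/45 ∩ CB · DA = -196/5]
   → C = (346/45, -134/15)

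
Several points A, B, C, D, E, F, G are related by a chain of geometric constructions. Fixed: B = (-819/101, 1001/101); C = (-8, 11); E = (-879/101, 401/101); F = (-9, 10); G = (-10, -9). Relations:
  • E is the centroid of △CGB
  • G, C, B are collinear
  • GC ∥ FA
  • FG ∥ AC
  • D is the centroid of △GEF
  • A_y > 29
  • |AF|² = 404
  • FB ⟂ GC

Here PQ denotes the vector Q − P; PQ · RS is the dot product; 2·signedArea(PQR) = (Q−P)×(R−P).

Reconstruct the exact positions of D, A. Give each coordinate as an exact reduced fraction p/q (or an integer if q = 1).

1. D_x = -2798/303  [D is the centroid of △GEF]
2. D_y = 502/303  [D is the centroid of △GEF]
   → D = (-2798/303, 502/303)
3. A_x = -7  [FG ∥ AC ∩ GC ∥ FA]
4. A_y = 30  [FG ∥ AC ∩ GC ∥ FA]
   → A = (-7, 30)

A = (-7, 30)
D = (-2798/303, 502/303)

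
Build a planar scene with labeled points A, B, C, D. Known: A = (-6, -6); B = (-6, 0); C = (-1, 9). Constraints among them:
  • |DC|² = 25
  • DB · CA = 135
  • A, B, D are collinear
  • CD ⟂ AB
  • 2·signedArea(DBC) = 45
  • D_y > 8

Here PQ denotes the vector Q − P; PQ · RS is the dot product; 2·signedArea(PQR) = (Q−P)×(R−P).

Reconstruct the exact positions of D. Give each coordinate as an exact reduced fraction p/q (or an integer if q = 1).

1. D_x = -6  [A, B, D are collinear ∩ CD ⟂ AB]
2. D_y = 9  [A, B, D are collinear ∩ CD ⟂ AB]
   → D = (-6, 9)

D = (-6, 9)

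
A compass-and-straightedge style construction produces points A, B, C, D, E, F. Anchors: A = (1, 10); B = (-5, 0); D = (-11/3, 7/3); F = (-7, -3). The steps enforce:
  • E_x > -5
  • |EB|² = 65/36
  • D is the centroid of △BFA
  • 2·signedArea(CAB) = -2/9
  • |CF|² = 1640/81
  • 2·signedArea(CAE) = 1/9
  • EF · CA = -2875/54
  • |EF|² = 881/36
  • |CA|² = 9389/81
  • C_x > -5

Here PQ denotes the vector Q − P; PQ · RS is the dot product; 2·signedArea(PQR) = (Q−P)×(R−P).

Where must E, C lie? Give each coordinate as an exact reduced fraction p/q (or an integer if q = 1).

1. C_x = -41/9  [line 10·x + -6·y + 452/9 = 0 ∩ |CF|² = 1640/81]
2. C_y = 7/9  [line 10·x + -6·y + 452/9 = 0 ∩ |CF|² = 1640/81]
   → C = (-41/9, 7/9)
3. E_x = -13/3  [EF · CA = -2875/54 ∩ 2·signedArea(CAE) = 1/9]
4. E_y = 7/6  [EF · CA = -2875/54 ∩ 2·signedArea(CAE) = 1/9]
   → E = (-13/3, 7/6)

C = (-41/9, 7/9)
E = (-13/3, 7/6)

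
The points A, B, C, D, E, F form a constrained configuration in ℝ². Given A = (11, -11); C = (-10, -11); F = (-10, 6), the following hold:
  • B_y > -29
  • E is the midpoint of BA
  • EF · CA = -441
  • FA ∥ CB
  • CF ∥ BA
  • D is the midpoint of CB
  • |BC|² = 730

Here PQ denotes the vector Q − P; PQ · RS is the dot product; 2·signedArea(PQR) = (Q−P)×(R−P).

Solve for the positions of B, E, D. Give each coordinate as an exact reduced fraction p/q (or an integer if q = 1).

B = (11, -28)
D = (1/2, -39/2)
E = (11, -39/2)

1. B_x = 11  [CF ∥ BA ∩ FA ∥ CB]
2. B_y = -28  [CF ∥ BA ∩ FA ∥ CB]
   → B = (11, -28)
3. E_x = 11  [E is the midpoint of BA]
4. E_y = -39/2  [E is the midpoint of BA]
   → E = (11, -39/2)
5. D_x = 1/2  [D is the midpoint of CB]
6. D_y = -39/2  [D is the midpoint of CB]
   → D = (1/2, -39/2)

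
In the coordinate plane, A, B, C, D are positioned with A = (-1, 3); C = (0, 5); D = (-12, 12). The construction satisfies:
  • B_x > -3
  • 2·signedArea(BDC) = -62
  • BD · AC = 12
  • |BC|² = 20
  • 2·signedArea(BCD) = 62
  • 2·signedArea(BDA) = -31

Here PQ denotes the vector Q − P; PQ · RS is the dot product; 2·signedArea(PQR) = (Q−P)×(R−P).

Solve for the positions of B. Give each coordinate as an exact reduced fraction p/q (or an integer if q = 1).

1. B_x = -2  [2·signedArea(BDA) = -31 ∩ 2·signedArea(BDC) = -62]
2. B_y = 1  [2·signedArea(BDA) = -31 ∩ 2·signedArea(BDC) = -62]
   → B = (-2, 1)

B = (-2, 1)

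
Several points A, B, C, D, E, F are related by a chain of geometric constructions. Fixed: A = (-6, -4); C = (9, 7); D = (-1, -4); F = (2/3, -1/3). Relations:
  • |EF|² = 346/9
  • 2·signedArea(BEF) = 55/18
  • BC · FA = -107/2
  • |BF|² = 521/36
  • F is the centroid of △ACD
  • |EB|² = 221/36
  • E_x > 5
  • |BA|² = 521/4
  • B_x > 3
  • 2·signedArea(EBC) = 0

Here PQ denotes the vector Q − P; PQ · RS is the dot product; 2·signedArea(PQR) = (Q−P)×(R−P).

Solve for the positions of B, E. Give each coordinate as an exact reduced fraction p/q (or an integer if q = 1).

1. B_x = 4  [line 20/3·x + 11/3·y + -193/6 = 0 ∩ |BA|² = 521/4]
2. B_y = 3/2  [line 20/3·x + 11/3·y + -193/6 = 0 ∩ |BA|² = 521/4]
   → B = (4, 3/2)
3. E_x = 17/3  [2·signedArea(BEF) = 55/18 ∩ 2·signedArea(EBC) = 0]
4. E_y = 10/3  [2·signedArea(BEF) = 55/18 ∩ 2·signedArea(EBC) = 0]
   → E = (17/3, 10/3)

B = (4, 3/2)
E = (17/3, 10/3)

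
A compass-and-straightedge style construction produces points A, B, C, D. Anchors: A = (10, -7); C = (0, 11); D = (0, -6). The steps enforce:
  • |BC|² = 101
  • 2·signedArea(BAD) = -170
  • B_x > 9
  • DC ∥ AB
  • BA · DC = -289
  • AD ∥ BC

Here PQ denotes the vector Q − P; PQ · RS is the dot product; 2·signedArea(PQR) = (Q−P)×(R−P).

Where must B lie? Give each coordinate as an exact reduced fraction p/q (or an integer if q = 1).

1. B_x = 10  [AD ∥ BC ∩ DC ∥ AB]
2. B_y = 10  [AD ∥ BC ∩ DC ∥ AB]
   → B = (10, 10)

B = (10, 10)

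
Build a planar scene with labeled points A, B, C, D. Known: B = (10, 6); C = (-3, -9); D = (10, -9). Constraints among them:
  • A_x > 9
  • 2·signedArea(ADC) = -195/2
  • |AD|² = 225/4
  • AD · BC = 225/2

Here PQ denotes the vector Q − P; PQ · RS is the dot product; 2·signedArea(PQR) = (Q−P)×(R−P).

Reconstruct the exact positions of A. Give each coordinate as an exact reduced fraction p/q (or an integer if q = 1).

A = (10, -3/2)

1. A_x = 10  [2·signedArea(ADC) = -195/2 ∩ AD · BC = 225/2]
2. A_y = -3/2  [2·signedArea(ADC) = -195/2 ∩ AD · BC = 225/2]
   → A = (10, -3/2)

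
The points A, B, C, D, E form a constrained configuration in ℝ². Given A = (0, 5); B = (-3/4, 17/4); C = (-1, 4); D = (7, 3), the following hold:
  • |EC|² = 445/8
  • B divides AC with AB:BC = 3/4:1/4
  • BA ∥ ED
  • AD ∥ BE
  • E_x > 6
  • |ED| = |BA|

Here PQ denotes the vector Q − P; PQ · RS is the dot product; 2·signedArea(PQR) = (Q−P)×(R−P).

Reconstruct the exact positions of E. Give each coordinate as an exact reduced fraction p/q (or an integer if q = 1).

E = (25/4, 9/4)

1. E_x = 25/4  [BA ∥ ED ∩ AD ∥ BE]
2. E_y = 9/4  [BA ∥ ED ∩ AD ∥ BE]
   → E = (25/4, 9/4)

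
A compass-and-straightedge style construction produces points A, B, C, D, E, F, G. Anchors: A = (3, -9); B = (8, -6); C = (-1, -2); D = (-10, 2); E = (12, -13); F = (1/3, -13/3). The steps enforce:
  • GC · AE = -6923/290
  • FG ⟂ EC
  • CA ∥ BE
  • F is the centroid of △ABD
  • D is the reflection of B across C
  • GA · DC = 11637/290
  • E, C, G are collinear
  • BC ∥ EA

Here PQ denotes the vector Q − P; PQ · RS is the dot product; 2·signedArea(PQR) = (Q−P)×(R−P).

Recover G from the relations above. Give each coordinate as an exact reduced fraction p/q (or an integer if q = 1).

G = (269/290, -1053/290)

1. G_x = 269/290  [E, C, G are collinear ∩ FG ⟂ EC]
2. G_y = -1053/290  [E, C, G are collinear ∩ FG ⟂ EC]
   → G = (269/290, -1053/290)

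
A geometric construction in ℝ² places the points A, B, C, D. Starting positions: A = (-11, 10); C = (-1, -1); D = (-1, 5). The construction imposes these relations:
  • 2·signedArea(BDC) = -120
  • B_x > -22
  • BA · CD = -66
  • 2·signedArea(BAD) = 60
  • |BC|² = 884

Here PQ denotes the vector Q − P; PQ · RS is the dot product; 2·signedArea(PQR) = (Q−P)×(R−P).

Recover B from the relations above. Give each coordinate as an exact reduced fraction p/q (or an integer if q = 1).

B = (-21, 21)

1. B_x = -21  [2·signedArea(BDC) = -120 ∩ 2·signedArea(BAD) = 60]
2. B_y = 21  [2·signedArea(BDC) = -120 ∩ 2·signedArea(BAD) = 60]
   → B = (-21, 21)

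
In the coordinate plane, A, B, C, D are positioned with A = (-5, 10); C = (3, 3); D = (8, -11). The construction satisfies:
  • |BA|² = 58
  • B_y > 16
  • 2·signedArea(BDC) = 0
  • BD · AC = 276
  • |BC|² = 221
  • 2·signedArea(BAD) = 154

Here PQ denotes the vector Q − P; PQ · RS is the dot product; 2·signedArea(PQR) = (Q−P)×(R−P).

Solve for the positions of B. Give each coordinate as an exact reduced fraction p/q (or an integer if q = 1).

B = (-2, 17)

1. B_x = -2  [2·signedArea(BDC) = 0 ∩ BD · AC = 276]
2. B_y = 17  [2·signedArea(BDC) = 0 ∩ BD · AC = 276]
   → B = (-2, 17)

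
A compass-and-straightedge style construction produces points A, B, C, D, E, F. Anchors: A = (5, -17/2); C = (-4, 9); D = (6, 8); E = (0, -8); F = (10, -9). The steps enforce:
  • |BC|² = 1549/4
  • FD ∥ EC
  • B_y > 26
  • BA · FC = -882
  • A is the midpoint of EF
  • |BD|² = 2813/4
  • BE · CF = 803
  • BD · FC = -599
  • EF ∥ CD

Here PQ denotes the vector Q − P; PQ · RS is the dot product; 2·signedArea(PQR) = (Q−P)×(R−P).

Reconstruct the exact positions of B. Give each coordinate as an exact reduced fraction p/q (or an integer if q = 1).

1. B_x = -13  [line 14·x + -18·y + 659 = 0 ∩ |BC|² = 1549/4]
2. B_y = 53/2  [line 14·x + -18·y + 659 = 0 ∩ |BC|² = 1549/4]
   → B = (-13, 53/2)

B = (-13, 53/2)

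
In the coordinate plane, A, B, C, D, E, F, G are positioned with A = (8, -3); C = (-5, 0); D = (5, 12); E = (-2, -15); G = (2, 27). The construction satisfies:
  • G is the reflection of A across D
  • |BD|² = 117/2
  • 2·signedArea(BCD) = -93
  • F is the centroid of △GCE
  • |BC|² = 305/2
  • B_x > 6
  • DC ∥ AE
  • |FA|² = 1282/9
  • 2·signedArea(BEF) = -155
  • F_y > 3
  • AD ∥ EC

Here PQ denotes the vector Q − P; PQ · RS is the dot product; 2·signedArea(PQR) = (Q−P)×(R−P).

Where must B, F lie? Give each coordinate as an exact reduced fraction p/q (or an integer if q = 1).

B = (13/2, 9/2)
F = (-5/3, 4)

1. B_x = 13/2  [line -12·x + 10·y + 33 = 0 ∩ |BC|² = 305/2]
2. B_y = 9/2  [line -12·x + 10·y + 33 = 0 ∩ |BC|² = 305/2]
   → B = (13/2, 9/2)
3. F_x = -5/3  [F is the centroid of △GCE]
4. F_y = 4  [F is the centroid of △GCE]
   → F = (-5/3, 4)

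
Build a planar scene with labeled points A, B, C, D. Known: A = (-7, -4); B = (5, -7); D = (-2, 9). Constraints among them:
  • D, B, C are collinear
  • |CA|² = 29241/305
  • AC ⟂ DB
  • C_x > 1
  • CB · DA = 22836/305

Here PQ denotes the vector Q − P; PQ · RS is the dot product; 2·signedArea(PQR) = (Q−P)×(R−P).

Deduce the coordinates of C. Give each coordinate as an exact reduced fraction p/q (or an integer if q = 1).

C = (601/305, -23/305)

1. C_x = 601/305  [D, B, C are collinear ∩ AC ⟂ DB]
2. C_y = -23/305  [D, B, C are collinear ∩ AC ⟂ DB]
   → C = (601/305, -23/305)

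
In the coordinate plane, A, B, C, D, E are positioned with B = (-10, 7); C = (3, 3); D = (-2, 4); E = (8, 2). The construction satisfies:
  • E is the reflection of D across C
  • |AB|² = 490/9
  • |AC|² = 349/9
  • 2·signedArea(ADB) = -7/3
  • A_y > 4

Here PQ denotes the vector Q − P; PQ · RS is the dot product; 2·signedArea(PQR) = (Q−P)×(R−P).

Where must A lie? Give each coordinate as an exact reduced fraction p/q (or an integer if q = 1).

1. A_x = -3  [line -3·x + -8·y + 85/3 = 0 ∩ |AC|² = 349/9]
2. A_y = 14/3  [line -3·x + -8·y + 85/3 = 0 ∩ |AC|² = 349/9]
   → A = (-3, 14/3)

A = (-3, 14/3)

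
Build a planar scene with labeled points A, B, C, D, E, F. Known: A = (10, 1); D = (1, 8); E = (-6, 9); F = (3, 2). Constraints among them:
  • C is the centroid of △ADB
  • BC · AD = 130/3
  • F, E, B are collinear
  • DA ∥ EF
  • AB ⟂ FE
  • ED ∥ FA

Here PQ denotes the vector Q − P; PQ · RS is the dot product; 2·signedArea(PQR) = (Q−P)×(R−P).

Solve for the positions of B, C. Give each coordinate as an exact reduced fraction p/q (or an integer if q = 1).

B = (102/13, -23/13)
C = (245/39, 94/39)

1. B_x = 102/13  [F, E, B are collinear ∩ AB ⟂ FE]
2. B_y = -23/13  [F, E, B are collinear ∩ AB ⟂ FE]
   → B = (102/13, -23/13)
3. C_x = 245/39  [C is the centroid of △ADB]
4. C_y = 94/39  [C is the centroid of △ADB]
   → C = (245/39, 94/39)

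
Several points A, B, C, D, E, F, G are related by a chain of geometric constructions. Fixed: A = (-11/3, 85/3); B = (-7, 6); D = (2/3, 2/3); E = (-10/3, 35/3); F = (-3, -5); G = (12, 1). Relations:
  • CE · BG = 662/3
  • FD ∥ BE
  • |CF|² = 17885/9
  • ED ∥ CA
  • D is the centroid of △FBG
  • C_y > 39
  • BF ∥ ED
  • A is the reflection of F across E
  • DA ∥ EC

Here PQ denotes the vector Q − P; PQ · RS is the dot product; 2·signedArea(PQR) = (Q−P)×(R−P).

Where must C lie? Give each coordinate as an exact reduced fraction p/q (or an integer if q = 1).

1. C_x = -23/3  [ED ∥ CA ∩ DA ∥ EC]
2. C_y = 118/3  [ED ∥ CA ∩ DA ∥ EC]
   → C = (-23/3, 118/3)

C = (-23/3, 118/3)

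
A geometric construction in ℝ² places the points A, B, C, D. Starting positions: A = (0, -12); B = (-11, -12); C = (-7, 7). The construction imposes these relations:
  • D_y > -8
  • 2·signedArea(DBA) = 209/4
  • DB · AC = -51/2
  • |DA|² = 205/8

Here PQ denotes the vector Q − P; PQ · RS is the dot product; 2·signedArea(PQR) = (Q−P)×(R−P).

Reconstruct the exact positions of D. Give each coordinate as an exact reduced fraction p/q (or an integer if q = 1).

1. D_x = -7/4  [2·signedArea(DBA) = 209/4 ∩ DB · AC = -51/2]
2. D_y = -29/4  [2·signedArea(DBA) = 209/4 ∩ DB · AC = -51/2]
   → D = (-7/4, -29/4)

D = (-7/4, -29/4)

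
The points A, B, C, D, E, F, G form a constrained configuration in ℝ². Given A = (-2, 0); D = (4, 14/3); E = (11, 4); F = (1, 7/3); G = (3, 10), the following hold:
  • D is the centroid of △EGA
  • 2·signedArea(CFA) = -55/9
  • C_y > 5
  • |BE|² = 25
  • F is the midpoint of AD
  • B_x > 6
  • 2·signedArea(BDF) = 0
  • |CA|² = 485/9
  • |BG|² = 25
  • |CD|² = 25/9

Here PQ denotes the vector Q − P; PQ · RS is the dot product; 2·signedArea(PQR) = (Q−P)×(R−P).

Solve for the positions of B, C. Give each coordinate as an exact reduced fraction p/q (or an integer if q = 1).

1. B_x = 7  [line 7/3·x + -3·y + 14/3 = 0 ∩ |BG|² = 25]
2. B_y = 7  [line 7/3·x + -3·y + 14/3 = 0 ∩ |BG|² = 25]
   → B = (7, 7)
3. C_x = 8/3  [line 7/3·x + -3·y + 97/9 = 0 ∩ |CA|² = 485/9]
4. C_y = 17/3  [line 7/3·x + -3·y + 97/9 = 0 ∩ |CA|² = 485/9]
   → C = (8/3, 17/3)

B = (7, 7)
C = (8/3, 17/3)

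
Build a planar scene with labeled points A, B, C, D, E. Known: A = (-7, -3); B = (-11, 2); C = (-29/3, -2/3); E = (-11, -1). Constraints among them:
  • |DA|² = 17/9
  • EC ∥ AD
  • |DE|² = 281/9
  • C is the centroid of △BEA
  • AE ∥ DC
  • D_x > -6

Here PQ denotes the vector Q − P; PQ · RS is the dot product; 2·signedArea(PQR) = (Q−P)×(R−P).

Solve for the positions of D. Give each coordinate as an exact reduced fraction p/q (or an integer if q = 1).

1. D_x = -17/3  [AE ∥ DC ∩ EC ∥ AD]
2. D_y = -8/3  [AE ∥ DC ∩ EC ∥ AD]
   → D = (-17/3, -8/3)

D = (-17/3, -8/3)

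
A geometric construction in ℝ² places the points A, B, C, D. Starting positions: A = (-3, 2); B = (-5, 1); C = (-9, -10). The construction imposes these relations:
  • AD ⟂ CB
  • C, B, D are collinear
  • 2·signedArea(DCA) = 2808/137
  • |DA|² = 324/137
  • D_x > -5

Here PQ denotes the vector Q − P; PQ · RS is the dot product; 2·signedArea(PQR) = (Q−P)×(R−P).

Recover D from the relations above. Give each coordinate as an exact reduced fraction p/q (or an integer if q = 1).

D = (-609/137, 346/137)

1. D_x = -609/137  [C, B, D are collinear ∩ AD ⟂ CB]
2. D_y = 346/137  [C, B, D are collinear ∩ AD ⟂ CB]
   → D = (-609/137, 346/137)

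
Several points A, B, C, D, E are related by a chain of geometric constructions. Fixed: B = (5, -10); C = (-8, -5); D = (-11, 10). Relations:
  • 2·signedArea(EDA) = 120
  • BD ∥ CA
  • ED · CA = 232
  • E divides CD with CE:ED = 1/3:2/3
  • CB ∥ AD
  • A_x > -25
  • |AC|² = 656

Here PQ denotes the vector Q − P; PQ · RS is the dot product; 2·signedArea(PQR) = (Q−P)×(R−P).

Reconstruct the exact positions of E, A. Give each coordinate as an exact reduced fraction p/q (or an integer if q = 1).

A = (-24, 15)
E = (-9, 0)

1. E_x = -9  [E divides CD with CE:ED = 1/3:2/3]
2. E_y = 0  [E divides CD with CE:ED = 1/3:2/3]
   → E = (-9, 0)
3. A_x = -24  [CB ∥ AD ∩ BD ∥ CA]
4. A_y = 15  [CB ∥ AD ∩ BD ∥ CA]
   → A = (-24, 15)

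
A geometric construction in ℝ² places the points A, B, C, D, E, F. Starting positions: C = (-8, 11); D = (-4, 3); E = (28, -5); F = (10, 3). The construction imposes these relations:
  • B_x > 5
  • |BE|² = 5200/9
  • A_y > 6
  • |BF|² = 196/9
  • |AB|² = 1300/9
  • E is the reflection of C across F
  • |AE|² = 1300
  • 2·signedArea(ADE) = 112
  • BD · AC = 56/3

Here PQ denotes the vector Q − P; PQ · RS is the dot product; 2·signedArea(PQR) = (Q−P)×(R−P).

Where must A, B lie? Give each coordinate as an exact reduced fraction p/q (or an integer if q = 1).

A = (-6, 7)
B = (16/3, 3)

1. A_x = -6  [line 8·x + 32·y + -176 = 0 ∩ |AE|² = 1300]
2. A_y = 7  [line 8·x + 32·y + -176 = 0 ∩ |AE|² = 1300]
   → A = (-6, 7)
3. B_x = 16/3  [line 2·x + -4·y + 4/3 = 0 ∩ |AB|² = 1300/9]
4. B_y = 3  [line 2·x + -4·y + 4/3 = 0 ∩ |AB|² = 1300/9]
   → B = (16/3, 3)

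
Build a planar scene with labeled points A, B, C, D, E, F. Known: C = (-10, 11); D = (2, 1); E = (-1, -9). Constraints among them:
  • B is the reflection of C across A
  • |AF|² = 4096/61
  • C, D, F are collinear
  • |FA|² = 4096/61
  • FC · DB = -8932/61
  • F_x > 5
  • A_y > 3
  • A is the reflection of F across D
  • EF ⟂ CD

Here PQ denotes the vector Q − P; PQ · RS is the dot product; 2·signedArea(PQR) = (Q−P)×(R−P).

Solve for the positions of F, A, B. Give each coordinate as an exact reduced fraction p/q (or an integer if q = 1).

A = (-70/61, 221/61)
B = (470/61, -229/61)
F = (314/61, -99/61)

1. F_x = 314/61  [C, D, F are collinear ∩ EF ⟂ CD]
2. F_y = -99/61  [C, D, F are collinear ∩ EF ⟂ CD]
   → F = (314/61, -99/61)
3. A_x = -70/61  [A is the reflection of F across D]
4. A_y = 221/61  [A is the reflection of F across D]
   → A = (-70/61, 221/61)
5. B_x = 470/61  [B is the reflection of C across A]
6. B_y = -229/61  [B is the reflection of C across A]
   → B = (470/61, -229/61)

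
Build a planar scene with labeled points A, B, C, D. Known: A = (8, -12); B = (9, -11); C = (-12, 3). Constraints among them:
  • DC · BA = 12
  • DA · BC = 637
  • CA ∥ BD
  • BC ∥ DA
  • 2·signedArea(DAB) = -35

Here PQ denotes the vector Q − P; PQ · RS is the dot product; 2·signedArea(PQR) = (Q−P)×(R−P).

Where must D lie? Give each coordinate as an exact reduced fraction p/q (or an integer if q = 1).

D = (29, -26)

1. D_x = 29  [BC ∥ DA ∩ CA ∥ BD]
2. D_y = -26  [BC ∥ DA ∩ CA ∥ BD]
   → D = (29, -26)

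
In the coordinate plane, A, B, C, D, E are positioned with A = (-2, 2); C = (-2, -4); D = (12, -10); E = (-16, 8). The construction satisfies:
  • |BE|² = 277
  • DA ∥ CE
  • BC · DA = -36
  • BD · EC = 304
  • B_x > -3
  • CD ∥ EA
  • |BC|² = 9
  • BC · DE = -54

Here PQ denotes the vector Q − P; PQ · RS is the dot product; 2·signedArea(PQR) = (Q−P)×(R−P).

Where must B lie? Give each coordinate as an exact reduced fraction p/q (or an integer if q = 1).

1. B_x = -2  [BD · EC = 304 ∩ BC · DE = -54]
2. B_y = -1  [BD · EC = 304 ∩ BC · DE = -54]
   → B = (-2, -1)

B = (-2, -1)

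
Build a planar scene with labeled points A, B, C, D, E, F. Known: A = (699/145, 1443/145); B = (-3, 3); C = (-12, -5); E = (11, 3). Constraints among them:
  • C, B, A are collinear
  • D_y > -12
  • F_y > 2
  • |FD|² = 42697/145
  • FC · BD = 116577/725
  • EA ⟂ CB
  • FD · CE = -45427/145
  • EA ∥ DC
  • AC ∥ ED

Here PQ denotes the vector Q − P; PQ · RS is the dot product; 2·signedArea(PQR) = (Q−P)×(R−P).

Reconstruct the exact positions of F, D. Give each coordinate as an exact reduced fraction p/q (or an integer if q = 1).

1. D_x = -844/145  [EA ∥ DC ∩ AC ∥ ED]
2. D_y = -1733/145  [EA ∥ DC ∩ AC ∥ ED]
   → D = (-844/145, -1733/145)
3. F_x = 13/5  [FC · BD = 116577/725 ∩ FD · CE = -45427/145]
4. F_y = 3  [FC · BD = 116577/725 ∩ FD · CE = -45427/145]
   → F = (13/5, 3)

D = (-844/145, -1733/145)
F = (13/5, 3)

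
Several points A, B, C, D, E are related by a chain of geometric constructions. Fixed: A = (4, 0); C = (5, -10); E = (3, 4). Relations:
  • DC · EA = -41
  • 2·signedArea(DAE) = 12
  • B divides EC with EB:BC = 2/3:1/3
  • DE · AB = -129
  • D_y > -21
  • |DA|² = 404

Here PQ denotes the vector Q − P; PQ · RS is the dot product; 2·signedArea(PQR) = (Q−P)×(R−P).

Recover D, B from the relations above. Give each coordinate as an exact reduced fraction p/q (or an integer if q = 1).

B = (13/3, -16/3)
D = (6, -20)

1. D_x = 6  [2·signedArea(DAE) = 12 ∩ DC · EA = -41]
2. D_y = -20  [2·signedArea(DAE) = 12 ∩ DC · EA = -41]
   → D = (6, -20)
3. B_x = 13/3  [DE · AB = -129 ∩ B divides EC with EB:BC = 2/3:1/3]
4. B_y = -16/3  [DE · AB = -129 ∩ B divides EC with EB:BC = 2/3:1/3]
   → B = (13/3, -16/3)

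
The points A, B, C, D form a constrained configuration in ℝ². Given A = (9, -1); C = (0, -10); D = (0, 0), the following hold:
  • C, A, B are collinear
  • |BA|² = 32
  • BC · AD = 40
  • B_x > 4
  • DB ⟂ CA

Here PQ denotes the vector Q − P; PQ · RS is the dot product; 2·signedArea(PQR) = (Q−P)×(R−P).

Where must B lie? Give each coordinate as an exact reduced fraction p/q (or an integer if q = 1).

B = (5, -5)

1. B_x = 5  [C, A, B are collinear ∩ DB ⟂ CA]
2. B_y = -5  [C, A, B are collinear ∩ DB ⟂ CA]
   → B = (5, -5)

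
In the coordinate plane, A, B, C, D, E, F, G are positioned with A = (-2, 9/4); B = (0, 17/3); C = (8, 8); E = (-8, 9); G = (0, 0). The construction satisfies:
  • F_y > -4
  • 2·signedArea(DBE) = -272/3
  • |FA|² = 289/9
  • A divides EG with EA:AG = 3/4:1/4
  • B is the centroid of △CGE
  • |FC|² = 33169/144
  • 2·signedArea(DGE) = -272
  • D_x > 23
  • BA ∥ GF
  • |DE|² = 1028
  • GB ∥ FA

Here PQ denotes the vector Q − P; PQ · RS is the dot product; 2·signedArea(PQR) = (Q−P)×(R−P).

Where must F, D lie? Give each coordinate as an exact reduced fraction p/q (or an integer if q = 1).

D = (24, 7)
F = (-2, -41/12)

1. F_x = -2  [GB ∥ FA ∩ BA ∥ GF]
2. F_y = -41/12  [GB ∥ FA ∩ BA ∥ GF]
   → F = (-2, -41/12)
3. D_x = 24  [2·signedArea(DGE) = -272 ∩ 2·signedArea(DBE) = -272/3]
4. D_y = 7  [2·signedArea(DGE) = -272 ∩ 2·signedArea(DBE) = -272/3]
   → D = (24, 7)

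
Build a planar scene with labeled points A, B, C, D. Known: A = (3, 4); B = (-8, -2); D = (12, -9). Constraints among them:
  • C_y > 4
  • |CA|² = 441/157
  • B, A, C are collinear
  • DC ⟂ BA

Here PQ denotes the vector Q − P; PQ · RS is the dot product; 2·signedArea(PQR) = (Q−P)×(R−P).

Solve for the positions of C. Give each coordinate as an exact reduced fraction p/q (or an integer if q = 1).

C = (702/157, 754/157)

1. C_x = 702/157  [B, A, C are collinear ∩ DC ⟂ BA]
2. C_y = 754/157  [B, A, C are collinear ∩ DC ⟂ BA]
   → C = (702/157, 754/157)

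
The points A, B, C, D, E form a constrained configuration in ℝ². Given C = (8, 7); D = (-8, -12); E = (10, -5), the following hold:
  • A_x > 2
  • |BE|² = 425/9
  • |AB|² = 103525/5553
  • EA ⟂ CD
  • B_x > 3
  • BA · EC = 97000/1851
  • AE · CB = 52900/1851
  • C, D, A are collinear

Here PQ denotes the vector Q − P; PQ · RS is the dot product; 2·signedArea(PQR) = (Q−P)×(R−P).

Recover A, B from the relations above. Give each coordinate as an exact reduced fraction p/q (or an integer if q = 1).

1. A_x = 1800/617  [C, D, A are collinear ∩ EA ⟂ CD]
2. A_y = 595/617  [C, D, A are collinear ∩ EA ⟂ CD]
   → A = (1800/617, 595/617)
3. B_x = 10/3  [BA · EC = 97000/1851 ∩ AE · CB = 52900/1851]
4. B_y = -10/3  [BA · EC = 97000/1851 ∩ AE · CB = 52900/1851]
   → B = (10/3, -10/3)

A = (1800/617, 595/617)
B = (10/3, -10/3)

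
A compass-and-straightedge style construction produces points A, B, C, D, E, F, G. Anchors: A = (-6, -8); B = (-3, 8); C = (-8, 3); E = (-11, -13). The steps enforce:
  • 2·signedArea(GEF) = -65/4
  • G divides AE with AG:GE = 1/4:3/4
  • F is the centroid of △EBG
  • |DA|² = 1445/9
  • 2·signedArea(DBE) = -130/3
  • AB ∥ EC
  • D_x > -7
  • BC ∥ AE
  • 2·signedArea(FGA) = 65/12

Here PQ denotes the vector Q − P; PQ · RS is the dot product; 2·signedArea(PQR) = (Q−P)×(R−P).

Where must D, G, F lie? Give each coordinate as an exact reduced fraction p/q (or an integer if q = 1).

D = (-19/3, 14/3)
F = (-85/12, -19/4)
G = (-29/4, -37/4)

1. D_x = -19/3  [line 21·x + -8·y + 511/3 = 0 ∩ |DA|² = 1445/9]
2. D_y = 14/3  [line 21·x + -8·y + 511/3 = 0 ∩ |DA|² = 1445/9]
   → D = (-19/3, 14/3)
3. G_x = -29/4  [G divides AE with AG:GE = 1/4:3/4]
4. G_y = -37/4  [G divides AE with AG:GE = 1/4:3/4]
   → G = (-29/4, -37/4)
5. F_x = -85/12  [F is the centroid of △EBG]
6. F_y = -19/4  [F is the centroid of △EBG]
   → F = (-85/12, -19/4)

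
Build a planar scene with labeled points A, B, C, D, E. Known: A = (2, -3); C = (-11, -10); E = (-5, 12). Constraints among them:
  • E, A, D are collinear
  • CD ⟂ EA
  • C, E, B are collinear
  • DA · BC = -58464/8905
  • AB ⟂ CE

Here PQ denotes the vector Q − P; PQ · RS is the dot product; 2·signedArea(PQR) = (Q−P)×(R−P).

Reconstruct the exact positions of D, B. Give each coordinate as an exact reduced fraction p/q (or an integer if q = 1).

1. D_x = 323/137  [E, A, D are collinear ∩ CD ⟂ EA]
2. D_y = -516/137  [E, A, D are collinear ∩ CD ⟂ EA]
   → D = (323/137, -516/137)
3. B_x = -541/65  [C, E, B are collinear ∩ AB ⟂ CE]
4. B_y = -12/65  [C, E, B are collinear ∩ AB ⟂ CE]
   → B = (-541/65, -12/65)

B = (-541/65, -12/65)
D = (323/137, -516/137)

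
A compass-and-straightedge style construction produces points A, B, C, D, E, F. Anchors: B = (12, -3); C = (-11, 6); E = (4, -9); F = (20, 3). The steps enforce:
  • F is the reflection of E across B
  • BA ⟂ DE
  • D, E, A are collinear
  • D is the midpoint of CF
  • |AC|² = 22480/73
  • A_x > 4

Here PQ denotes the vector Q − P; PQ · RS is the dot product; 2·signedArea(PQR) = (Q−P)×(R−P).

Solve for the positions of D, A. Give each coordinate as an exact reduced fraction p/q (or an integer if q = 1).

1. D_x = 9/2  [D is the midpoint of CF]
2. D_y = 9/2  [D is the midpoint of CF]
   → D = (9/2, 9/2)
3. A_x = 309/73  [D, E, A are collinear ∩ BA ⟂ DE]
4. A_y = -198/73  [D, E, A are collinear ∩ BA ⟂ DE]
   → A = (309/73, -198/73)

A = (309/73, -198/73)
D = (9/2, 9/2)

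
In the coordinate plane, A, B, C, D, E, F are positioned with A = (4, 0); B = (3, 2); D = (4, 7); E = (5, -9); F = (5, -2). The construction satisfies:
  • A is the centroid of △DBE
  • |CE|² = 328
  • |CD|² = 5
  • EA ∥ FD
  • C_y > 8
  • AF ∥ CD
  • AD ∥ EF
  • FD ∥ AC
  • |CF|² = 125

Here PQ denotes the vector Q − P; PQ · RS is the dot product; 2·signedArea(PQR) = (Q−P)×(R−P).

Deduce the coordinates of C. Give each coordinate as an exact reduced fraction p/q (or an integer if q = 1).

C = (3, 9)

1. C_x = 3  [AF ∥ CD ∩ FD ∥ AC]
2. C_y = 9  [AF ∥ CD ∩ FD ∥ AC]
   → C = (3, 9)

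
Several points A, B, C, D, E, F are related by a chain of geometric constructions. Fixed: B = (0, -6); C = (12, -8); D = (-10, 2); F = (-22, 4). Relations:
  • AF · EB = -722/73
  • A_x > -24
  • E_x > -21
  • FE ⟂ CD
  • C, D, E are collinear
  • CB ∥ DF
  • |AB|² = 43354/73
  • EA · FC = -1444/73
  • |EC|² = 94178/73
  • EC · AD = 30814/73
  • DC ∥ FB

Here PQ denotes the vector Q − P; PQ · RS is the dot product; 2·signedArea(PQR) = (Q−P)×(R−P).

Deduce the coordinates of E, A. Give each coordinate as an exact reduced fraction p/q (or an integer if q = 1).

A = (-1701/73, 83/73)
E = (-1511/73, 501/73)

1. E_x = -1511/73  [C, D, E are collinear ∩ FE ⟂ CD]
2. E_y = 501/73  [C, D, E are collinear ∩ FE ⟂ CD]
   → E = (-1511/73, 501/73)
3. A_x = -1701/73  [AF · EB = -722/73 ∩ EA · FC = -1444/73]
4. A_y = 83/73  [AF · EB = -722/73 ∩ EA · FC = -1444/73]
   → A = (-1701/73, 83/73)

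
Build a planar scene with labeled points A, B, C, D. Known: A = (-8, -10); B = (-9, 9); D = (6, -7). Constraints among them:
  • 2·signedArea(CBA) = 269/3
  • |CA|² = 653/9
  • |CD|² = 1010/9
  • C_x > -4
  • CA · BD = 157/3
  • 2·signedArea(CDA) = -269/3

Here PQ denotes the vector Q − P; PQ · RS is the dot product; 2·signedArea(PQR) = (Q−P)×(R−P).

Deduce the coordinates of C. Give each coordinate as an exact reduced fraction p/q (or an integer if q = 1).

1. C_x = -11/3  [2·signedArea(CDA) = -269/3 ∩ 2·signedArea(CBA) = 269/3]
2. C_y = -8/3  [2·signedArea(CDA) = -269/3 ∩ 2·signedArea(CBA) = 269/3]
   → C = (-11/3, -8/3)

C = (-11/3, -8/3)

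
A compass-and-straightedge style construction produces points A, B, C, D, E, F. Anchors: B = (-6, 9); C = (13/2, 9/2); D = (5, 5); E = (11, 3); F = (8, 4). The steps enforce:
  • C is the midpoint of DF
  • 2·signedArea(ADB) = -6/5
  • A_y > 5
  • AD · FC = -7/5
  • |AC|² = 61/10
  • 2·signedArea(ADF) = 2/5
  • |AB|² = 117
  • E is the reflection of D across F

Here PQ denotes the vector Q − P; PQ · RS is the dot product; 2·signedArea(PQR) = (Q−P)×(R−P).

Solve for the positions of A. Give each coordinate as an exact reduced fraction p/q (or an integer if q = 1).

1. A_x = 21/5  [2·signedArea(ADF) = 2/5 ∩ AD · FC = -7/5]
2. A_y = 27/5  [2·signedArea(ADF) = 2/5 ∩ AD · FC = -7/5]
   → A = (21/5, 27/5)

A = (21/5, 27/5)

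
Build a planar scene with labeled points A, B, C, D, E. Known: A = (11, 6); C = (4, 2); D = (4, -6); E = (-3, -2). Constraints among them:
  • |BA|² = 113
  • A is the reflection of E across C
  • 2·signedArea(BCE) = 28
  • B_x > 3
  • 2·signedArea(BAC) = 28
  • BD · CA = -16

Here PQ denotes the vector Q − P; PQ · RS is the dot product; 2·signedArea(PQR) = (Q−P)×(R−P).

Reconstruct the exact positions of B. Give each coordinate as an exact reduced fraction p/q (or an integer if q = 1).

B = (4, -2)

1. B_x = 4  [2·signedArea(BCE) = 28 ∩ BD · CA = -16]
2. B_y = -2  [2·signedArea(BCE) = 28 ∩ BD · CA = -16]
   → B = (4, -2)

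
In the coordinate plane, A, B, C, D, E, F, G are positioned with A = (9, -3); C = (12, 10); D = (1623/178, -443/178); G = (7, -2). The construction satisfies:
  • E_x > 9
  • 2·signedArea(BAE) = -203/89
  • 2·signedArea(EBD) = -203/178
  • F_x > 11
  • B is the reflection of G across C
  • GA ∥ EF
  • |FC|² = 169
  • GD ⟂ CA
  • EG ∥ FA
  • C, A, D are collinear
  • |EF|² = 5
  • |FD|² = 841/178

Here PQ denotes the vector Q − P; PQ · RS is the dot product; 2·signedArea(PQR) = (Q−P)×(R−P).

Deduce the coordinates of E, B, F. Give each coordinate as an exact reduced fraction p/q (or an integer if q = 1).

B = (17, 22)
E = (822/89, -176/89)
F = (1000/89, -265/89)

1. B_x = 17  [B is the reflection of G across C]
2. B_y = 22  [B is the reflection of G across C]
   → B = (17, 22)
3. E_x = 822/89  [2·signedArea(EBD) = -203/178 ∩ 2·signedArea(BAE) = -203/89]
4. E_y = -176/89  [2·signedArea(EBD) = -203/178 ∩ 2·signedArea(BAE) = -203/89]
   → E = (822/89, -176/89)
5. F_x = 1000/89  [EG ∥ FA ∩ GA ∥ EF]
6. F_y = -265/89  [EG ∥ FA ∩ GA ∥ EF]
   → F = (1000/89, -265/89)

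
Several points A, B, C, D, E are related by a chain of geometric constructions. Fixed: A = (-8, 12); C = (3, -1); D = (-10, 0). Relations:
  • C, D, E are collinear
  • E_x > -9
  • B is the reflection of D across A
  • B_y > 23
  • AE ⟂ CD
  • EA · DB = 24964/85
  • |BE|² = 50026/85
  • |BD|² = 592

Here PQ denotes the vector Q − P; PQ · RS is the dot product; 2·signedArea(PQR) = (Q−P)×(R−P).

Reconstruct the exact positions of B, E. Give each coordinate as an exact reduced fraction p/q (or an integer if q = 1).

B = (-6, 24)
E = (-759/85, -7/85)

1. B_x = -6  [B is the reflection of D across A]
2. B_y = 24  [B is the reflection of D across A]
   → B = (-6, 24)
3. E_x = -759/85  [C, D, E are collinear ∩ AE ⟂ CD]
4. E_y = -7/85  [C, D, E are collinear ∩ AE ⟂ CD]
   → E = (-759/85, -7/85)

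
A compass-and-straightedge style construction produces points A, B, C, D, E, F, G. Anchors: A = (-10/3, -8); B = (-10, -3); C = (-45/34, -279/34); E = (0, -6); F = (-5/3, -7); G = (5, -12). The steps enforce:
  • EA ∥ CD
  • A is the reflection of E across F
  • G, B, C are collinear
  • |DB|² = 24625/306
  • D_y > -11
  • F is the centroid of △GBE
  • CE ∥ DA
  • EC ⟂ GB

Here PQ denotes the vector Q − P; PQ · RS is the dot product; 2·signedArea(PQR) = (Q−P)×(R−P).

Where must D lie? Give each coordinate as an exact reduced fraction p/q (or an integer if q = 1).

D = (-475/102, -347/34)

1. D_x = -475/102  [CE ∥ DA ∩ EA ∥ CD]
2. D_y = -347/34  [CE ∥ DA ∩ EA ∥ CD]
   → D = (-475/102, -347/34)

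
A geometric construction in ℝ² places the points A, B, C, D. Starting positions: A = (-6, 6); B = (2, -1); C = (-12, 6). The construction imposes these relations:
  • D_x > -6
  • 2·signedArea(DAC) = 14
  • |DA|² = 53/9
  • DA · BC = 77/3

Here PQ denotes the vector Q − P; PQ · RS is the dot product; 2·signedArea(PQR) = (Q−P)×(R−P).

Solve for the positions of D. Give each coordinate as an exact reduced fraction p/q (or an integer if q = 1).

D = (-16/3, 11/3)

1. D_x = -16/3  [2·signedArea(DAC) = 14 ∩ DA · BC = 77/3]
2. D_y = 11/3  [2·signedArea(DAC) = 14 ∩ DA · BC = 77/3]
   → D = (-16/3, 11/3)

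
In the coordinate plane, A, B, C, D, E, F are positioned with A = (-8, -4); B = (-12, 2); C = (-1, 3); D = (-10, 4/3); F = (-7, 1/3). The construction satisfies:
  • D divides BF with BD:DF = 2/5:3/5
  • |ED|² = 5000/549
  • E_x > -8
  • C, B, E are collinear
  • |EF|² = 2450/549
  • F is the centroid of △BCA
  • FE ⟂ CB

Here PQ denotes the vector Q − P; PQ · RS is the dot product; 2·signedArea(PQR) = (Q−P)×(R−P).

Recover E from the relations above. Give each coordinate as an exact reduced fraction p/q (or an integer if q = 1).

E = (-1316/183, 446/183)

1. E_x = -1316/183  [C, B, E are collinear ∩ FE ⟂ CB]
2. E_y = 446/183  [C, B, E are collinear ∩ FE ⟂ CB]
   → E = (-1316/183, 446/183)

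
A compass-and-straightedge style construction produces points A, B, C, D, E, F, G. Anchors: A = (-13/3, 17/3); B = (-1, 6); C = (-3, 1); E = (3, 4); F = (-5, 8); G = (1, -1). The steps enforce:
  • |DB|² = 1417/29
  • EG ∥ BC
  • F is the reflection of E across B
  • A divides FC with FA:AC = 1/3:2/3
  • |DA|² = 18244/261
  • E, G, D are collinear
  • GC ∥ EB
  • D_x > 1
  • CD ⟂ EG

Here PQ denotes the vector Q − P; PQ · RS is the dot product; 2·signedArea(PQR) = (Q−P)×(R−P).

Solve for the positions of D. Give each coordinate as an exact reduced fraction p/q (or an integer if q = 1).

1. D_x = 33/29  [E, G, D are collinear ∩ CD ⟂ EG]
2. D_y = -19/29  [E, G, D are collinear ∩ CD ⟂ EG]
   → D = (33/29, -19/29)

D = (33/29, -19/29)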